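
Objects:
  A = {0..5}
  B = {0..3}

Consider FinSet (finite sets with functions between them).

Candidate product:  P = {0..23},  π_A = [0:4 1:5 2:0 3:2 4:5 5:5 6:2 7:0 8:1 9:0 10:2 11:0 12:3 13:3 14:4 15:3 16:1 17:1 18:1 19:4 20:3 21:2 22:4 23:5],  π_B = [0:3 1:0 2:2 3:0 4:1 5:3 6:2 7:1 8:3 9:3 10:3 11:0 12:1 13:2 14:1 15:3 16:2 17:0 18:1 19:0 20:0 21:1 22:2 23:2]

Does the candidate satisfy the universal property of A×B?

|A|·|B| = 6·4 = 24;  |P| = 24
Check the pairing map k ↦ (π_A(k), π_B(k)):
  0 : (4,3)
  1 : (5,0)
  2 : (0,2)
  3 : (2,0)
  4 : (5,1)
  5 : (5,3)
  6 : (2,2)
  7 : (0,1)
  8 : (1,3)
  9 : (0,3)
  10 : (2,3)
  11 : (0,0)
  12 : (3,1)
  13 : (3,2)
  14 : (4,1)
  15 : (3,3)
  16 : (1,2)
  17 : (1,0)
  18 : (1,1)
  19 : (4,0)
  20 : (3,0)
  21 : (2,1)
  22 : (4,2)
  23 : (5,2)
distinct pairs in image: 24 / 24 needed
  → bijection onto A×B; projections well-typed.

Answer: VALID PRODUCT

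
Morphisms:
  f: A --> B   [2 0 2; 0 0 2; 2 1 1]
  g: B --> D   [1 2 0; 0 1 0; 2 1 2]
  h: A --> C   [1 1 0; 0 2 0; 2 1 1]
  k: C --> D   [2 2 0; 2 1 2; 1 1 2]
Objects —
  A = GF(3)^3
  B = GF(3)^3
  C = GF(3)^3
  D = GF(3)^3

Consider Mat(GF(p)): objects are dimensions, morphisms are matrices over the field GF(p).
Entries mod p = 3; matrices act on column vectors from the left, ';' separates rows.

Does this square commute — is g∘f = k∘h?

Answer: COMMUTES

Derivation:
Along f;g (path 1):
  e0=⟨1,0,0⟩ f-->⟨2,0,2⟩ g-->⟨2,0,2⟩
  e1=⟨0,1,0⟩ f-->⟨0,0,1⟩ g-->⟨0,0,2⟩
  e2=⟨0,0,1⟩ f-->⟨2,2,1⟩ g-->⟨0,2,2⟩
  ⟦path⟧₁ = [2 0 0; 0 0 2; 2 2 2]
Along h;k (path 2):
  e0=⟨1,0,0⟩ h-->⟨1,0,2⟩ k-->⟨2,0,2⟩
  e1=⟨0,1,0⟩ h-->⟨1,2,1⟩ k-->⟨0,0,2⟩
  e2=⟨0,0,1⟩ h-->⟨0,0,1⟩ k-->⟨0,2,2⟩
  ⟦path⟧₂ = [2 0 0; 0 0 2; 2 2 2]
Equal? equal; square commutes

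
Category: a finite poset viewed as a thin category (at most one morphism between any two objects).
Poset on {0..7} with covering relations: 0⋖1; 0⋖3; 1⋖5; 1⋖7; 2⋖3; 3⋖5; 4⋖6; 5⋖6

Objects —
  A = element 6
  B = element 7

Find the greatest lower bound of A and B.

Answer: A∧B = 1

Trace:
{x : x⊑A ∧ x⊑B} = {0,1}  (A=6, B=7)
  0 ⊑ 1
  1 ⊑ 1
glb = 1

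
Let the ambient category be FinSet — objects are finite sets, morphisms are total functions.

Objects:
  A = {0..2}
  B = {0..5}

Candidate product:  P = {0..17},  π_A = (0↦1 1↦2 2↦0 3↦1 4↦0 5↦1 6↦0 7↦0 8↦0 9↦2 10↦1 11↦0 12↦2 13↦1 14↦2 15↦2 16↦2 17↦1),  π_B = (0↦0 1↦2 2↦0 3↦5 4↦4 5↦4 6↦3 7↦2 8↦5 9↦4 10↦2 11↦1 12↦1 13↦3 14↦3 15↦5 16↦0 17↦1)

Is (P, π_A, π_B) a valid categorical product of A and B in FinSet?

Answer: VALID PRODUCT

Derivation:
|A|·|B| = 3·6 = 18;  |P| = 18
Check the pairing map k ↦ (π_A(k), π_B(k)):
  0 ↦ (1,0)
  1 ↦ (2,2)
  2 ↦ (0,0)
  3 ↦ (1,5)
  4 ↦ (0,4)
  5 ↦ (1,4)
  6 ↦ (0,3)
  7 ↦ (0,2)
  8 ↦ (0,5)
  9 ↦ (2,4)
  10 ↦ (1,2)
  11 ↦ (0,1)
  12 ↦ (2,1)
  13 ↦ (1,3)
  14 ↦ (2,3)
  15 ↦ (2,5)
  16 ↦ (2,0)
  17 ↦ (1,1)
distinct pairs in image: 18 / 18 needed
  → bijection onto A×B; projections well-typed.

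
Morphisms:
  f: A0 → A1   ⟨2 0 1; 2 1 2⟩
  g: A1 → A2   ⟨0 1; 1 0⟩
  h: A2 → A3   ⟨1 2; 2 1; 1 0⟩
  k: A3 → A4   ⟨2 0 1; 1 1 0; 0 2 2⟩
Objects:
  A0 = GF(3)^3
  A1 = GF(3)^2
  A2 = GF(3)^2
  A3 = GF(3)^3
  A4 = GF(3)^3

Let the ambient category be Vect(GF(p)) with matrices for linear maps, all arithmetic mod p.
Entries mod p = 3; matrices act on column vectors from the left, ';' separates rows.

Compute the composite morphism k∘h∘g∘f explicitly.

  e0=⟨1,0,0⟩ f→⟨2,2⟩ g→⟨2,2⟩ h→⟨0,0,2⟩ k→⟨2,0,1⟩
  e1=⟨0,1,0⟩ f→⟨0,1⟩ g→⟨1,0⟩ h→⟨1,2,1⟩ k→⟨0,0,0⟩
  e2=⟨0,0,1⟩ f→⟨1,2⟩ g→⟨2,1⟩ h→⟨1,2,2⟩ k→⟨1,0,2⟩
result: ⟨2 0 1; 0 0 0; 1 0 2⟩

Answer: ⟨2 0 1; 0 0 0; 1 0 2⟩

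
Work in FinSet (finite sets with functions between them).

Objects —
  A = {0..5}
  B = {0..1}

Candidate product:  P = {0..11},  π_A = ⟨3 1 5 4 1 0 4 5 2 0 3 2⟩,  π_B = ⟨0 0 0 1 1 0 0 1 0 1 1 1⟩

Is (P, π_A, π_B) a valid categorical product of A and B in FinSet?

Answer: VALID PRODUCT

Trace:
|A|·|B| = 6·2 = 12;  |P| = 12
Check the pairing map k ↦ (π_A(k), π_B(k)):
  0 -> (3,0)
  1 -> (1,0)
  2 -> (5,0)
  3 -> (4,1)
  4 -> (1,1)
  5 -> (0,0)
  6 -> (4,0)
  7 -> (5,1)
  8 -> (2,0)
  9 -> (0,1)
  10 -> (3,1)
  11 -> (2,1)
distinct pairs in image: 12 / 12 needed
  → bijection onto A×B; projections well-typed.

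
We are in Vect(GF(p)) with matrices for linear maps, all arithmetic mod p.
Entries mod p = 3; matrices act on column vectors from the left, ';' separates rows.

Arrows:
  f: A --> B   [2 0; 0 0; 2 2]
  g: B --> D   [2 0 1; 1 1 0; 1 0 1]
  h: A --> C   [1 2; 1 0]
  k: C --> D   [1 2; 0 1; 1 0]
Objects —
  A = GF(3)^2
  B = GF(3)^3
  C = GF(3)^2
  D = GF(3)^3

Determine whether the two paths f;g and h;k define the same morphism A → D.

1) trace f;g:
  e0=(1,0) f-->(2,0,2) g-->(0,2,1)
  e1=(0,1) f-->(0,0,2) g-->(2,0,2)
  composite₁ = [0 2; 2 0; 1 2]
2) trace h;k:
  e0=(1,0) h-->(1,1) k-->(0,1,1)
  e1=(0,1) h-->(2,0) k-->(2,0,2)
  composite₂ = [0 2; 1 0; 1 2]
Equal? differ; not commutative

Answer: DOES NOT COMMUTE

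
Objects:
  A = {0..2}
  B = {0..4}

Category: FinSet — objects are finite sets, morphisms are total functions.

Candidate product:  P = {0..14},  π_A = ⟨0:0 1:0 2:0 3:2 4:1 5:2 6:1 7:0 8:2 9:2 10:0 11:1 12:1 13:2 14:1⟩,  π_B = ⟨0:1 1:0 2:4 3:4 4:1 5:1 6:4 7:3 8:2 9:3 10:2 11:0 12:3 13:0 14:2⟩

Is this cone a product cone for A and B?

Answer: VALID PRODUCT

Derivation:
|A|·|B| = 3·5 = 15;  |P| = 15
Check the pairing map k ↦ (π_A(k), π_B(k)):
  0 : (0,1)
  1 : (0,0)
  2 : (0,4)
  3 : (2,4)
  4 : (1,1)
  5 : (2,1)
  6 : (1,4)
  7 : (0,3)
  8 : (2,2)
  9 : (2,3)
  10 : (0,2)
  11 : (1,0)
  12 : (1,3)
  13 : (2,0)
  14 : (1,2)
distinct pairs in image: 15 / 15 needed
  → bijection onto A×B; projections well-typed.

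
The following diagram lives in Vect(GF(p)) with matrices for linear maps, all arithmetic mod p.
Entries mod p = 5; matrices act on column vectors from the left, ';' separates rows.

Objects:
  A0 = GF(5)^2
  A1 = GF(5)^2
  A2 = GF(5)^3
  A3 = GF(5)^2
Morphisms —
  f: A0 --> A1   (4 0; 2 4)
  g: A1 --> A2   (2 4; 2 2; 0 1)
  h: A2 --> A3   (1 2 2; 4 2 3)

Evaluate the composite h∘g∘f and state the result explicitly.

Answer: (4 0; 4 2)

Derivation:
  e0=(1,0) f-->(4,2) g-->(1,2,2) h-->(4,4)
  e1=(0,1) f-->(0,4) g-->(1,3,4) h-->(0,2)
composite: (4 0; 4 2)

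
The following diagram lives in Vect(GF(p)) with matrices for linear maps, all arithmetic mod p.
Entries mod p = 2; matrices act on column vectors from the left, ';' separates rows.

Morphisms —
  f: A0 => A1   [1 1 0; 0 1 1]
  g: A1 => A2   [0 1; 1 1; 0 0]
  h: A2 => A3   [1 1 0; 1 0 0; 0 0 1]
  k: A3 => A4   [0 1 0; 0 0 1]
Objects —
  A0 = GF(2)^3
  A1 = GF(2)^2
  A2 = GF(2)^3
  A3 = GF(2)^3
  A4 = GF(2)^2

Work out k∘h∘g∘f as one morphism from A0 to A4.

  e0=⟨1,0,0⟩ f=>⟨1,0⟩ g=>⟨0,1,0⟩ h=>⟨1,0,0⟩ k=>⟨0,0⟩
  e1=⟨0,1,0⟩ f=>⟨1,1⟩ g=>⟨1,0,0⟩ h=>⟨1,1,0⟩ k=>⟨1,0⟩
  e2=⟨0,0,1⟩ f=>⟨0,1⟩ g=>⟨1,1,0⟩ h=>⟨0,1,0⟩ k=>⟨1,0⟩
composite: [0 1 1; 0 0 0]

Answer: [0 1 1; 0 0 0]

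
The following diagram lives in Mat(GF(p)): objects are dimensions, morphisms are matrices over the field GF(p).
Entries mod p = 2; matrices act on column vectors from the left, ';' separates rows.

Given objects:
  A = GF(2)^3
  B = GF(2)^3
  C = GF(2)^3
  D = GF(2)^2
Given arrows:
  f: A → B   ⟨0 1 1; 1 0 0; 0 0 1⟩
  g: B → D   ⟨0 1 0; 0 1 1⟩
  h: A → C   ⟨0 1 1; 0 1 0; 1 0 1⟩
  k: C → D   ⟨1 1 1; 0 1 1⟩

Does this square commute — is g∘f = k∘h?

1) trace f;g:
  e0=[1,0,0] f→[0,1,0] g→[1,1]
  e1=[0,1,0] f→[1,0,0] g→[0,0]
  e2=[0,0,1] f→[1,0,1] g→[0,1]
  ⟦path⟧₁ = ⟨1 0 0; 1 0 1⟩
2) trace h;k:
  e0=[1,0,0] h→[0,0,1] k→[1,1]
  e1=[0,1,0] h→[1,1,0] k→[0,1]
  e2=[0,0,1] h→[1,0,1] k→[0,1]
  ⟦path⟧₂ = ⟨1 0 0; 1 1 1⟩
Equal? NO — does not commute

Answer: DOES NOT COMMUTE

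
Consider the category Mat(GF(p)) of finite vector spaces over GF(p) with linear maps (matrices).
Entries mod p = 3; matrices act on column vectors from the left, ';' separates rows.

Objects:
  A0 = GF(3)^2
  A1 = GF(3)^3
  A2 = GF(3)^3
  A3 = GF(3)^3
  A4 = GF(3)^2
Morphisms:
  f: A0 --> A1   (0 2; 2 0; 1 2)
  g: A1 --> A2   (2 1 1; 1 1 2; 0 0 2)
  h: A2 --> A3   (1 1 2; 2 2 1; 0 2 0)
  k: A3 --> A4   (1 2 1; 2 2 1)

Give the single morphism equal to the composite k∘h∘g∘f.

Answer: (0 1; 2 0)

Derivation:
  e0=[1,0] f-->[0,2,1] g-->[0,1,2] h-->[2,1,2] k-->[0,2]
  e1=[0,1] f-->[2,0,2] g-->[0,0,1] h-->[2,1,0] k-->[1,0]
composite: (0 1; 2 0)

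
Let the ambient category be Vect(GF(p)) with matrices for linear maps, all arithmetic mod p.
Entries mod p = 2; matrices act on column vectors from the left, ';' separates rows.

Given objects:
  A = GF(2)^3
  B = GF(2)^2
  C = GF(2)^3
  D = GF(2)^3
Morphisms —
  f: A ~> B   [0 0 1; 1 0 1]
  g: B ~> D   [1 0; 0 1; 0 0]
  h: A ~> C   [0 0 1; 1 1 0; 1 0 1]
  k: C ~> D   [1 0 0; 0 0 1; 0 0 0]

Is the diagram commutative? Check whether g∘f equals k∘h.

Along f;g (path 1):
  e0=⟨1,0,0⟩ f~>⟨0,1⟩ g~>⟨0,1,0⟩
  e1=⟨0,1,0⟩ f~>⟨0,0⟩ g~>⟨0,0,0⟩
  e2=⟨0,0,1⟩ f~>⟨1,1⟩ g~>⟨1,1,0⟩
  result₁ = [0 0 1; 1 0 1; 0 0 0]
Along h;k (path 2):
  e0=⟨1,0,0⟩ h~>⟨0,1,1⟩ k~>⟨0,1,0⟩
  e1=⟨0,1,0⟩ h~>⟨0,1,0⟩ k~>⟨0,0,0⟩
  e2=⟨0,0,1⟩ h~>⟨1,0,1⟩ k~>⟨1,1,0⟩
  result₂ = [0 0 1; 1 0 1; 0 0 0]
Equal? YES — commutes

Answer: COMMUTES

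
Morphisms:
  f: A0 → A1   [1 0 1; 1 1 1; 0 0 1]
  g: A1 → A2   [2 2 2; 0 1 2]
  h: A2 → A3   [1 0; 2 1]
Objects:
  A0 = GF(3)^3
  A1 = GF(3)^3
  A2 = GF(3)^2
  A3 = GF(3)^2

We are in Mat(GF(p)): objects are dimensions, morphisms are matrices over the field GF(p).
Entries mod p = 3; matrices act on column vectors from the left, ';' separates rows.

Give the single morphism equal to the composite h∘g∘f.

  e0=(1,0,0) f→(1,1,0) g→(1,1) h→(1,0)
  e1=(0,1,0) f→(0,1,0) g→(2,1) h→(2,2)
  e2=(0,0,1) f→(1,1,1) g→(0,0) h→(0,0)
⟦path⟧: [1 2 0; 0 2 0]

Answer: [1 2 0; 0 2 0]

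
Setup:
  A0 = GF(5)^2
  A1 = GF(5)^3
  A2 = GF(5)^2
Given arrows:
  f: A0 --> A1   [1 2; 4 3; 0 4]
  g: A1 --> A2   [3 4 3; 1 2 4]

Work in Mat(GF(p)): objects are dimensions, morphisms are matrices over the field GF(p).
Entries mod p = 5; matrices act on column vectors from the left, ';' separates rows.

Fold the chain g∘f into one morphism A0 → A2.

Answer: [4 0; 4 4]

Derivation:
  e0=[1,0] f-->[1,4,0] g-->[4,4]
  e1=[0,1] f-->[2,3,4] g-->[0,4]
composite: [4 0; 4 4]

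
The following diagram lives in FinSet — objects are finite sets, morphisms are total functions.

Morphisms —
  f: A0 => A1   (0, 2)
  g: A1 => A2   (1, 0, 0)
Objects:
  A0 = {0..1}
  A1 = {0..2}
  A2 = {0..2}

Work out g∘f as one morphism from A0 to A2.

Answer: (1, 0)

Trace:
  0 f=>0 g=>1
  1 f=>2 g=>0
⟦path⟧: (1, 0)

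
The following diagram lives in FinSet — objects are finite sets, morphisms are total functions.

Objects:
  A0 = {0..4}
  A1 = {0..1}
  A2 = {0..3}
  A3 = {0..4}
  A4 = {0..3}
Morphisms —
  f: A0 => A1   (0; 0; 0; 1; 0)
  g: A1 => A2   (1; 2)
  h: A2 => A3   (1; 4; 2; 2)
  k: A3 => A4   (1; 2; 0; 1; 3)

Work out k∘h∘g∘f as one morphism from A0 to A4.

  0 f=>0 g=>1 h=>4 k=>3
  1 f=>0 g=>1 h=>4 k=>3
  2 f=>0 g=>1 h=>4 k=>3
  3 f=>1 g=>2 h=>2 k=>0
  4 f=>0 g=>1 h=>4 k=>3
result: (3; 3; 3; 0; 3)

Answer: (3; 3; 3; 0; 3)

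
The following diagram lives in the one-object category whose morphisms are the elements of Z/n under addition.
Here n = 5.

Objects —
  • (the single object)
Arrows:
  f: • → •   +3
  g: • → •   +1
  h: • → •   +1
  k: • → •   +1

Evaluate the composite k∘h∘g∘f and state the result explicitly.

Answer: +1

Trace:
  0 +3≡3 +1≡4 +1≡0 +1≡1  (mod 5)
⟦path⟧: +1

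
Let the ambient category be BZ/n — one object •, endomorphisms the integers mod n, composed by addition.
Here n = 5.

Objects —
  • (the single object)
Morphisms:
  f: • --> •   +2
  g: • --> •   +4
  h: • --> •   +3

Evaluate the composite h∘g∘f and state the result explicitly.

Answer: +4

Work:
  0 +2≡2 +4≡1 +3≡4  (mod 5)
composite: +4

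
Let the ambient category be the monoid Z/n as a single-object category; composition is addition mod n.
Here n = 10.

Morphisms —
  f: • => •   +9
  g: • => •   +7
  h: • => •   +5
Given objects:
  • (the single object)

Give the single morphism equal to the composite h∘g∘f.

  0 +9≡9 +7≡6 +5≡1  (mod 10)
composite: +1

Answer: +1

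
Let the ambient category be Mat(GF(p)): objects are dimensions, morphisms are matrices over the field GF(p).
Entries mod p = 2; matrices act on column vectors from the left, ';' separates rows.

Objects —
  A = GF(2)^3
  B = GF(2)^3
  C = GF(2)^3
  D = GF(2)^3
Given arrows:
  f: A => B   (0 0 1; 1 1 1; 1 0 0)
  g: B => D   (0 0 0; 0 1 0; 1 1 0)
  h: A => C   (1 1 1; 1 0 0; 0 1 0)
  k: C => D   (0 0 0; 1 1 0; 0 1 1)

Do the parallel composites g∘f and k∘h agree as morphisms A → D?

Along f;g (path 1):
  e0=(1,0,0) f=>(0,1,1) g=>(0,1,1)
  e1=(0,1,0) f=>(0,1,0) g=>(0,1,1)
  e2=(0,0,1) f=>(1,1,0) g=>(0,1,0)
  result₁ = (0 0 0; 1 1 1; 1 1 0)
Along h;k (path 2):
  e0=(1,0,0) h=>(1,1,0) k=>(0,0,1)
  e1=(0,1,0) h=>(1,0,1) k=>(0,1,1)
  e2=(0,0,1) h=>(1,0,0) k=>(0,1,0)
  result₂ = (0 0 0; 0 1 1; 1 1 0)
Equal? differ; not commutative

Answer: DOES NOT COMMUTE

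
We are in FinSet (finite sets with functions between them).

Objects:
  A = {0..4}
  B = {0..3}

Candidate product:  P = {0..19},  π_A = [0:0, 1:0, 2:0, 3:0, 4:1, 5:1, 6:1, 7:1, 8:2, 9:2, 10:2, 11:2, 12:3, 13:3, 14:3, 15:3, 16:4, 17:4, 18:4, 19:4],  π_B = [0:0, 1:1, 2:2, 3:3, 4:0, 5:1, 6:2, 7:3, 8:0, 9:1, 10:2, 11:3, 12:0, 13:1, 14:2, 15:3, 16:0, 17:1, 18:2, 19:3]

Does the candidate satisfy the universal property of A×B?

|A|·|B| = 5·4 = 20;  |P| = 20
Check the pairing map k ↦ (π_A(k), π_B(k)):
  0 : (0,0)
  1 : (0,1)
  2 : (0,2)
  3 : (0,3)
  4 : (1,0)
  5 : (1,1)
  6 : (1,2)
  7 : (1,3)
  8 : (2,0)
  9 : (2,1)
  10 : (2,2)
  11 : (2,3)
  12 : (3,0)
  13 : (3,1)
  14 : (3,2)
  15 : (3,3)
  16 : (4,0)
  17 : (4,1)
  18 : (4,2)
  19 : (4,3)
distinct pairs in image: 20 / 20 needed
  → bijection onto A×B; projections well-typed.

Answer: VALID PRODUCT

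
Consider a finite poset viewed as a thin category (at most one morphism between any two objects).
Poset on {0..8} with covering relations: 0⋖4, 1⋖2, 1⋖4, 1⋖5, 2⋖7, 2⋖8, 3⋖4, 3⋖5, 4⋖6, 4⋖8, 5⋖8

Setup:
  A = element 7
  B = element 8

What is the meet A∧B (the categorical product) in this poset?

Answer: A∧B = 2

Trace:
Lower bounds of A=7 and B=8: {1,2}
  1 ≤ 2
  2 ≤ 2
glb = 2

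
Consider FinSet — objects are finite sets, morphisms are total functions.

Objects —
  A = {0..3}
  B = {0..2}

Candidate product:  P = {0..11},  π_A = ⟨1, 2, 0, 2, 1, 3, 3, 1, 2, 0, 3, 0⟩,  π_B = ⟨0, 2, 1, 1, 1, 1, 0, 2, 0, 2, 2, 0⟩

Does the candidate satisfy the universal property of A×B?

|A|·|B| = 4·3 = 12;  |P| = 12
Check the pairing map k ↦ (π_A(k), π_B(k)):
  0 ↦ (1,0)
  1 ↦ (2,2)
  2 ↦ (0,1)
  3 ↦ (2,1)
  4 ↦ (1,1)
  5 ↦ (3,1)
  6 ↦ (3,0)
  7 ↦ (1,2)
  8 ↦ (2,0)
  9 ↦ (0,2)
  10 ↦ (3,2)
  11 ↦ (0,0)
distinct pairs in image: 12 / 12 needed
  → bijection onto A×B; projections well-typed.

Answer: VALID PRODUCT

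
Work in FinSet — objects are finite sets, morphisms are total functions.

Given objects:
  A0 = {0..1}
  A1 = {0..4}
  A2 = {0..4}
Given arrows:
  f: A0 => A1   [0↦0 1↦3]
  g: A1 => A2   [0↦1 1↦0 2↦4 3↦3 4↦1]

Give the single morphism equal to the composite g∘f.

Answer: [0↦1 1↦3]

Derivation:
  0 f=>0 g=>1
  1 f=>3 g=>3
composite: [0↦1 1↦3]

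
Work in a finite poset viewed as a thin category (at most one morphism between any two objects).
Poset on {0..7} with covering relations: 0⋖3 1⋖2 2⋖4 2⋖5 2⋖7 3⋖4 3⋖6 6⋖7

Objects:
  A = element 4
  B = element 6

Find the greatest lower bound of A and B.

Lower bounds of A=4 and B=6: {0,3}
  0 <= 3
  3 <= 3
glb = 3

Answer: A∧B = 3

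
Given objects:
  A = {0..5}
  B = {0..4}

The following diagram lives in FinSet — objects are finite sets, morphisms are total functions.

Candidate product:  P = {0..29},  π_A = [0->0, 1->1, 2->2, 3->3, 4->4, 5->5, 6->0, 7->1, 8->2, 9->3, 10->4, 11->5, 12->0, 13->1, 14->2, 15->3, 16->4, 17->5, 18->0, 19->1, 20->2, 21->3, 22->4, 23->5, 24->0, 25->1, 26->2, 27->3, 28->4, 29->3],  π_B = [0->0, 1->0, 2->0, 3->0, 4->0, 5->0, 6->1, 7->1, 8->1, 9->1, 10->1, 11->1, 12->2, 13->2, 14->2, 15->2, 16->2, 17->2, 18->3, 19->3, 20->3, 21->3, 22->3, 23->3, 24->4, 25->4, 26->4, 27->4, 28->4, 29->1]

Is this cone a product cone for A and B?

|A|·|B| = 6·5 = 30;  |P| = 30
Check the pairing map k ↦ (π_A(k), π_B(k)):
  0 -> (0,0)
  1 -> (1,0)
  2 -> (2,0)
  3 -> (3,0)
  4 -> (4,0)
  5 -> (5,0)
  6 -> (0,1)
  7 -> (1,1)
  8 -> (2,1)
  9 -> (3,1)
  10 -> (4,1)
  11 -> (5,1)
  12 -> (0,2)
  13 -> (1,2)
  14 -> (2,2)
  15 -> (3,2)
  16 -> (4,2)
  17 -> (5,2)
  18 -> (0,3)
  19 -> (1,3)
  20 -> (2,3)
  21 -> (3,3)
  22 -> (4,3)
  23 -> (5,3)
  24 -> (0,4)
  25 -> (1,4)
  26 -> (2,4)
  27 -> (3,4)
  28 -> (4,4)
  29 -> (3,1)  ✗ repeats pair of k=9
distinct pairs in image: 29 / 30 needed
  → (3,1) hit at k=9 and k=29

Answer: NOT A VALID PRODUCT — duplicate pair at indices 9,29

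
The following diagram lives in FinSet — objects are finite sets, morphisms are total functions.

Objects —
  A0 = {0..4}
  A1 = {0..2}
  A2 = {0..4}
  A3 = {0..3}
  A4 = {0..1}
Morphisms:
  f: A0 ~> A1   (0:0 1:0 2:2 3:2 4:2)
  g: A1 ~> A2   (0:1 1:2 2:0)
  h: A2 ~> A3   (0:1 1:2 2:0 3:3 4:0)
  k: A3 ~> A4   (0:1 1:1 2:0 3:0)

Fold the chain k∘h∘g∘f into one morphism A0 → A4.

Answer: (0:0 1:0 2:1 3:1 4:1)

Work:
  0 f~>0 g~>1 h~>2 k~>0
  1 f~>0 g~>1 h~>2 k~>0
  2 f~>2 g~>0 h~>1 k~>1
  3 f~>2 g~>0 h~>1 k~>1
  4 f~>2 g~>0 h~>1 k~>1
composite: (0:0 1:0 2:1 3:1 4:1)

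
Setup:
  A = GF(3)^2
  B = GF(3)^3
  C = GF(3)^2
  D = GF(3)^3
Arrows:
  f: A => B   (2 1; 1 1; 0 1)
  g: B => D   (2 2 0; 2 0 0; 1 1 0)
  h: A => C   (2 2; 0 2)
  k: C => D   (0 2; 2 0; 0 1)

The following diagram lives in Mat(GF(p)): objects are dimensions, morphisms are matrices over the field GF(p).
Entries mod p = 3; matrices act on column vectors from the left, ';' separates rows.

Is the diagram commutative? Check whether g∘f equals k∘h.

Path 1 = f;g:
  e0=[1,0] f=>[2,1,0] g=>[0,1,0]
  e1=[0,1] f=>[1,1,1] g=>[1,2,2]
  result₁ = (0 1; 1 2; 0 2)
Path 2 = h;k:
  e0=[1,0] h=>[2,0] k=>[0,1,0]
  e1=[0,1] h=>[2,2] k=>[1,1,2]
  result₂ = (0 1; 1 1; 0 2)
Equal? NO — does not commute

Answer: DOES NOT COMMUTE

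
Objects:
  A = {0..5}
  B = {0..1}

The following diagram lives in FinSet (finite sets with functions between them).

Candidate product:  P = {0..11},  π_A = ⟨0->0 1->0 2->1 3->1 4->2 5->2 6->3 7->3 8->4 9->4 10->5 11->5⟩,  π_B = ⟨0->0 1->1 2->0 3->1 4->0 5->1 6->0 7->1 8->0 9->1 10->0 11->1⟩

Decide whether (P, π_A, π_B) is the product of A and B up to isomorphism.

|A|·|B| = 6·2 = 12;  |P| = 12
Check the pairing map k ↦ (π_A(k), π_B(k)):
  0 -> (0,0)
  1 -> (0,1)
  2 -> (1,0)
  3 -> (1,1)
  4 -> (2,0)
  5 -> (2,1)
  6 -> (3,0)
  7 -> (3,1)
  8 -> (4,0)
  9 -> (4,1)
  10 -> (5,0)
  11 -> (5,1)
distinct pairs in image: 12 / 12 needed
  → bijection onto A×B; projections well-typed.

Answer: VALID PRODUCT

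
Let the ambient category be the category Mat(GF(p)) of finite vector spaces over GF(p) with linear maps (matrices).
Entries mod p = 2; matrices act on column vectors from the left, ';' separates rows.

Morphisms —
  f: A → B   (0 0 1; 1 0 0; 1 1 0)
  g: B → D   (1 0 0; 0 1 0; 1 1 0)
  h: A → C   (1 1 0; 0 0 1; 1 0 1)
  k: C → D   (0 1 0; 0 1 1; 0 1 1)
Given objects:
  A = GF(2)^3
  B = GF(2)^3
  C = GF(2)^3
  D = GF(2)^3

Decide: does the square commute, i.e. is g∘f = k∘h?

1) trace f;g:
  e0=⟨1,0,0⟩ f→⟨0,1,1⟩ g→⟨0,1,1⟩
  e1=⟨0,1,0⟩ f→⟨0,0,1⟩ g→⟨0,0,0⟩
  e2=⟨0,0,1⟩ f→⟨1,0,0⟩ g→⟨1,0,1⟩
  ⟦path⟧₁ = (0 0 1; 1 0 0; 1 0 1)
2) trace h;k:
  e0=⟨1,0,0⟩ h→⟨1,0,1⟩ k→⟨0,1,1⟩
  e1=⟨0,1,0⟩ h→⟨1,0,0⟩ k→⟨0,0,0⟩
  e2=⟨0,0,1⟩ h→⟨0,1,1⟩ k→⟨1,0,0⟩
  ⟦path⟧₂ = (0 0 1; 1 0 0; 1 0 0)
Equal? differ; not commutative

Answer: DOES NOT COMMUTE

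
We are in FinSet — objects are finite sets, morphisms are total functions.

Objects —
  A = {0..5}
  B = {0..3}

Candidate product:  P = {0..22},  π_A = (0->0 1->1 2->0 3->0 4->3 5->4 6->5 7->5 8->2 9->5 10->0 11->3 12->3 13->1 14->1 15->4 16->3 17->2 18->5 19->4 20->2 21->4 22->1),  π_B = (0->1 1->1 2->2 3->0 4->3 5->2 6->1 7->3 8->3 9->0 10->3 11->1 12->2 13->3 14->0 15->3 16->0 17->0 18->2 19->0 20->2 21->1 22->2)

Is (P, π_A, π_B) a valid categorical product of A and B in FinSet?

|A|·|B| = 6·4 = 24;  |P| = 23
  → cardinalities differ; no bijection possible.

Answer: NOT A VALID PRODUCT — |P|=23 ≠ |A|·|B|=24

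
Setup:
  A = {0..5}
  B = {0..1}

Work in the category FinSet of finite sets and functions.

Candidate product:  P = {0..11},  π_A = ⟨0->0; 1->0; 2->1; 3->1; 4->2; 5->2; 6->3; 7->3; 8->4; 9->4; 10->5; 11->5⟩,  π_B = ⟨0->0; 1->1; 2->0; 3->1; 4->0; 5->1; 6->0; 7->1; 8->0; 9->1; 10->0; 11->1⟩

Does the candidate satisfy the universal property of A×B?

|A|·|B| = 6·2 = 12;  |P| = 12
Check the pairing map k ↦ (π_A(k), π_B(k)):
  0 -> (0,0)
  1 -> (0,1)
  2 -> (1,0)
  3 -> (1,1)
  4 -> (2,0)
  5 -> (2,1)
  6 -> (3,0)
  7 -> (3,1)
  8 -> (4,0)
  9 -> (4,1)
  10 -> (5,0)
  11 -> (5,1)
distinct pairs in image: 12 / 12 needed
  → bijection onto A×B; projections well-typed.

Answer: VALID PRODUCT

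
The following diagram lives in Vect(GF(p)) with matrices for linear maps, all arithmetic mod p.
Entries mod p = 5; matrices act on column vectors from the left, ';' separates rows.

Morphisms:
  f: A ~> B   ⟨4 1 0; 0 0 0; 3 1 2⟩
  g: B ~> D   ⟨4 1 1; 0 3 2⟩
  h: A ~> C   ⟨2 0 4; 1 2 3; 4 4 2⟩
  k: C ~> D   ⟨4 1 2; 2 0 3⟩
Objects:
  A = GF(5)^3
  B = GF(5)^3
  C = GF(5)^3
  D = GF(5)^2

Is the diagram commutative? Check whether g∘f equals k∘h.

Answer: DOES NOT COMMUTE

Derivation:
Along f;g (path 1):
  e0=(1,0,0) f~>(4,0,3) g~>(4,1)
  e1=(0,1,0) f~>(1,0,1) g~>(0,2)
  e2=(0,0,1) f~>(0,0,2) g~>(2,4)
  result₁ = ⟨4 0 2; 1 2 4⟩
Along h;k (path 2):
  e0=(1,0,0) h~>(2,1,4) k~>(2,1)
  e1=(0,1,0) h~>(0,2,4) k~>(0,2)
  e2=(0,0,1) h~>(4,3,2) k~>(3,4)
  result₂ = ⟨2 0 3; 1 2 4⟩
Equal? distinct morphisms ✗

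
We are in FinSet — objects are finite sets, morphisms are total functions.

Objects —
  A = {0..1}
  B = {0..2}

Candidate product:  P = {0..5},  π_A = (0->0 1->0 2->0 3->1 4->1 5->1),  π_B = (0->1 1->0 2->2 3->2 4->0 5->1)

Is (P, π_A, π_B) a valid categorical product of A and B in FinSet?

Answer: VALID PRODUCT

Work:
|A|·|B| = 2·3 = 6;  |P| = 6
Check the pairing map k ↦ (π_A(k), π_B(k)):
  0 -> (0,1)
  1 -> (0,0)
  2 -> (0,2)
  3 -> (1,2)
  4 -> (1,0)
  5 -> (1,1)
distinct pairs in image: 6 / 6 needed
  → bijection onto A×B; projections well-typed.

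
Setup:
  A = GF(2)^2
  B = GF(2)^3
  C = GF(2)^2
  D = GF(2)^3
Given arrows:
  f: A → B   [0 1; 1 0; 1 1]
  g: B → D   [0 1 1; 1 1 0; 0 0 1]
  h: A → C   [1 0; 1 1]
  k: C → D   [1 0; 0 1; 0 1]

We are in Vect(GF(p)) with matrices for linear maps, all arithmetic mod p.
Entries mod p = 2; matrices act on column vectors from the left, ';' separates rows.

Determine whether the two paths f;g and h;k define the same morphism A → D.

Answer: DOES NOT COMMUTE

Derivation:
Along f;g (path 1):
  e0=(1,0) f→(0,1,1) g→(0,1,1)
  e1=(0,1) f→(1,0,1) g→(1,1,1)
  composite₁ = [0 1; 1 1; 1 1]
Along h;k (path 2):
  e0=(1,0) h→(1,1) k→(1,1,1)
  e1=(0,1) h→(0,1) k→(0,1,1)
  composite₂ = [1 0; 1 1; 1 1]
Equal? distinct morphisms ✗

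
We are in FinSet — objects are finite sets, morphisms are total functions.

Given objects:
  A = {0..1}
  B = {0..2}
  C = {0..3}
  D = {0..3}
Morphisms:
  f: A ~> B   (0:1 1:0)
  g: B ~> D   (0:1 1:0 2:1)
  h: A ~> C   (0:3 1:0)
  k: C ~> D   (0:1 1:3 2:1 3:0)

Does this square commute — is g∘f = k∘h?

Along f;g (path 1):
  0 f~>1 g~>0
  1 f~>0 g~>1
  ⟦path⟧₁ = (0:0 1:1)
Along h;k (path 2):
  0 h~>3 k~>0
  1 h~>0 k~>1
  ⟦path⟧₂ = (0:0 1:1)
Equal? equal; square commutes

Answer: COMMUTES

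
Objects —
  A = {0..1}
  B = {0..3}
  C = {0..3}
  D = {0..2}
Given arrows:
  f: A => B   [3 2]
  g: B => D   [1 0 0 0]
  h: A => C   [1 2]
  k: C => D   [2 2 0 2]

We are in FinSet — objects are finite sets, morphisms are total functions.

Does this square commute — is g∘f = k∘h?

Along f;g (path 1):
  0 f=>3 g=>0
  1 f=>2 g=>0
  ⟦path⟧₁ = [0 0]
Along h;k (path 2):
  0 h=>1 k=>2
  1 h=>2 k=>0
  ⟦path⟧₂ = [2 0]
Equal? NO — does not commute

Answer: DOES NOT COMMUTE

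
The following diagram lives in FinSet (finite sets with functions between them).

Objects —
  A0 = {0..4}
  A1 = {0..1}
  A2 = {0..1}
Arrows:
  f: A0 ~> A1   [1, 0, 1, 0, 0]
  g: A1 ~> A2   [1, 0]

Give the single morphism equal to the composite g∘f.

Answer: [0, 1, 0, 1, 1]

Derivation:
  0 f~>1 g~>0
  1 f~>0 g~>1
  2 f~>1 g~>0
  3 f~>0 g~>1
  4 f~>0 g~>1
result: [0, 1, 0, 1, 1]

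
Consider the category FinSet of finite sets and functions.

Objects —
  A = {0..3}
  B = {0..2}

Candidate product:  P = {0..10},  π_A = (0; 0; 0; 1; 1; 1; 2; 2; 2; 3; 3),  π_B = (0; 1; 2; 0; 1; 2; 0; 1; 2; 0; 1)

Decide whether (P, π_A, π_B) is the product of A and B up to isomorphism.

Answer: NOT A VALID PRODUCT — |P|=11 ≠ |A|·|B|=12

Trace:
|A|·|B| = 4·3 = 12;  |P| = 11
  → cardinalities differ; no bijection possible.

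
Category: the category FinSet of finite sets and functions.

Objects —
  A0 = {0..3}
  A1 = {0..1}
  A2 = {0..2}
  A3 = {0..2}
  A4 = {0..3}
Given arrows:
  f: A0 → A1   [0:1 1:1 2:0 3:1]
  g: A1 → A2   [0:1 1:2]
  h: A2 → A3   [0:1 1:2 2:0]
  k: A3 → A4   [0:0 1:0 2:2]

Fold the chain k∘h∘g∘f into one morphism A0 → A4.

  0 f→1 g→2 h→0 k→0
  1 f→1 g→2 h→0 k→0
  2 f→0 g→1 h→2 k→2
  3 f→1 g→2 h→0 k→0
result: [0:0 1:0 2:2 3:0]

Answer: [0:0 1:0 2:2 3:0]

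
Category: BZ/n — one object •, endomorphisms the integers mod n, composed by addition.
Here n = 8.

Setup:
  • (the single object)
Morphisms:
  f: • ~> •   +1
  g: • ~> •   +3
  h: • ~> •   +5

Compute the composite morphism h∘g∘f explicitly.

  0 +1≡1 +3≡4 +5≡1  (mod 8)
composite: +1

Answer: +1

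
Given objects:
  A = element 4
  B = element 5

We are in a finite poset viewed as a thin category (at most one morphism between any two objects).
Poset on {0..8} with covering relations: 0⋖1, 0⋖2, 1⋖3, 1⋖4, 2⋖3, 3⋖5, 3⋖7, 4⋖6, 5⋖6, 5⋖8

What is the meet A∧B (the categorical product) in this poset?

Answer: A∧B = 1

Trace:
Common predecessors of 4,5: {0,1}
  0 ≤ 1
  1 ≤ 1
glb = 1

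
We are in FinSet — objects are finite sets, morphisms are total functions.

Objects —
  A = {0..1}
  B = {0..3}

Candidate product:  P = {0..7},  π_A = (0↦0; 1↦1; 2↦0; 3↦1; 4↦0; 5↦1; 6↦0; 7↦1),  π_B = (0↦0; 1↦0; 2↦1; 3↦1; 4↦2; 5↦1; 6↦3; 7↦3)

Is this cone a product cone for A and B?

Answer: NOT A VALID PRODUCT — duplicate pair at indices 3,5

Work:
|A|·|B| = 2·4 = 8;  |P| = 8
Check the pairing map k ↦ (π_A(k), π_B(k)):
  0 ↦ (0,0)
  1 ↦ (1,0)
  2 ↦ (0,1)
  3 ↦ (1,1)
  4 ↦ (0,2)
  5 ↦ (1,1)  ✗ repeats pair of k=3
  6 ↦ (0,3)
  7 ↦ (1,3)
distinct pairs in image: 7 / 8 needed
  → (1,1) hit at k=3 and k=5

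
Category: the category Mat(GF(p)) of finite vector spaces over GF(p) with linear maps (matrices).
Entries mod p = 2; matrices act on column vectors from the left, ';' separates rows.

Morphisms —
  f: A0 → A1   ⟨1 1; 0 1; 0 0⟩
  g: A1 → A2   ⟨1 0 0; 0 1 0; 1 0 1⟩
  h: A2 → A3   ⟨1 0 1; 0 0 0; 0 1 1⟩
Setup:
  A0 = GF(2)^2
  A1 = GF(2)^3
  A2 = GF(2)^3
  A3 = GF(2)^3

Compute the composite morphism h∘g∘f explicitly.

Answer: ⟨0 0; 0 0; 1 0⟩

Trace:
  e0=[1,0] f→[1,0,0] g→[1,0,1] h→[0,0,1]
  e1=[0,1] f→[1,1,0] g→[1,1,1] h→[0,0,0]
composite: ⟨0 0; 0 0; 1 0⟩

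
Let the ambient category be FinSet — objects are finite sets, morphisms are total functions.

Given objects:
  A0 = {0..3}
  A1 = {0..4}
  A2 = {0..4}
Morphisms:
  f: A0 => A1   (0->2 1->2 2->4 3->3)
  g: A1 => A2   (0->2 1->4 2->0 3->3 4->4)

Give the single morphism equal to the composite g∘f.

Answer: (0->0 1->0 2->4 3->3)

Work:
  0 f=>2 g=>0
  1 f=>2 g=>0
  2 f=>4 g=>4
  3 f=>3 g=>3
⟦path⟧: (0->0 1->0 2->4 3->3)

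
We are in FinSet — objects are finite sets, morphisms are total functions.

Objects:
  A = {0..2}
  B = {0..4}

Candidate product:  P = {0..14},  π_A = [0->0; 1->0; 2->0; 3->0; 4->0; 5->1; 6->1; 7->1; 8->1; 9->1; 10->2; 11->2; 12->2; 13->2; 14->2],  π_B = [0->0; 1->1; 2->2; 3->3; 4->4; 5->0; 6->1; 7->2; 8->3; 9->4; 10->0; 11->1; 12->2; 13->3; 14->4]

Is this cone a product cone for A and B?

Answer: VALID PRODUCT

Work:
|A|·|B| = 3·5 = 15;  |P| = 15
Check the pairing map k ↦ (π_A(k), π_B(k)):
  0 -> (0,0)
  1 -> (0,1)
  2 -> (0,2)
  3 -> (0,3)
  4 -> (0,4)
  5 -> (1,0)
  6 -> (1,1)
  7 -> (1,2)
  8 -> (1,3)
  9 -> (1,4)
  10 -> (2,0)
  11 -> (2,1)
  12 -> (2,2)
  13 -> (2,3)
  14 -> (2,4)
distinct pairs in image: 15 / 15 needed
  → bijection onto A×B; projections well-typed.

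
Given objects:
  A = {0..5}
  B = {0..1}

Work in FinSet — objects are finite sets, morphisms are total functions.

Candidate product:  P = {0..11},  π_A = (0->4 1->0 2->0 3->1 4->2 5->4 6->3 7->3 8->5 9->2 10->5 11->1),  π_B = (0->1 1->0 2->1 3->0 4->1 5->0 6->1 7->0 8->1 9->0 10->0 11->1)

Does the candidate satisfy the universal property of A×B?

|A|·|B| = 6·2 = 12;  |P| = 12
Check the pairing map k ↦ (π_A(k), π_B(k)):
  0 -> (4,1)
  1 -> (0,0)
  2 -> (0,1)
  3 -> (1,0)
  4 -> (2,1)
  5 -> (4,0)
  6 -> (3,1)
  7 -> (3,0)
  8 -> (5,1)
  9 -> (2,0)
  10 -> (5,0)
  11 -> (1,1)
distinct pairs in image: 12 / 12 needed
  → bijection onto A×B; projections well-typed.

Answer: VALID PRODUCT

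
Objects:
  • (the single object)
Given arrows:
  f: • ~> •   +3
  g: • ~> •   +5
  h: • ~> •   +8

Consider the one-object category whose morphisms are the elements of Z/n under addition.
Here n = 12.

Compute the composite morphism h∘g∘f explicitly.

  0 +3≡3 +5≡8 +8≡4  (mod 12)
⟦path⟧: +4

Answer: +4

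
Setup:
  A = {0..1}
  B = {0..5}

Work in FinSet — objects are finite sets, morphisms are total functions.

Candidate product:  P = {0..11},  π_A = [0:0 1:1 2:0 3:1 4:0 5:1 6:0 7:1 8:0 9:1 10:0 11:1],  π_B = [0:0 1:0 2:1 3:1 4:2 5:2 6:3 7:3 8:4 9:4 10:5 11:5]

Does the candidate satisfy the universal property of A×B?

Answer: VALID PRODUCT

Derivation:
|A|·|B| = 2·6 = 12;  |P| = 12
Check the pairing map k ↦ (π_A(k), π_B(k)):
  0 : (0,0)
  1 : (1,0)
  2 : (0,1)
  3 : (1,1)
  4 : (0,2)
  5 : (1,2)
  6 : (0,3)
  7 : (1,3)
  8 : (0,4)
  9 : (1,4)
  10 : (0,5)
  11 : (1,5)
distinct pairs in image: 12 / 12 needed
  → bijection onto A×B; projections well-typed.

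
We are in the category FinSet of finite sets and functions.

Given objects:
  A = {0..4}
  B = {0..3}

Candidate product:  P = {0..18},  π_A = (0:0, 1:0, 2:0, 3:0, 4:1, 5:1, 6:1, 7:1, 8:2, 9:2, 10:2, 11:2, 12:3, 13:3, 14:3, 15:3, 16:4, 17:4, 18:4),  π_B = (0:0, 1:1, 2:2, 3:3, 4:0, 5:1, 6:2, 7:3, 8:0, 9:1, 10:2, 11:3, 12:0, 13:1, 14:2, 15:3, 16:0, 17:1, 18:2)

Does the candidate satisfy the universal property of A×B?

Answer: NOT A VALID PRODUCT — |P|=19 ≠ |A|·|B|=20

Derivation:
|A|·|B| = 5·4 = 20;  |P| = 19
  → cardinalities differ; no bijection possible.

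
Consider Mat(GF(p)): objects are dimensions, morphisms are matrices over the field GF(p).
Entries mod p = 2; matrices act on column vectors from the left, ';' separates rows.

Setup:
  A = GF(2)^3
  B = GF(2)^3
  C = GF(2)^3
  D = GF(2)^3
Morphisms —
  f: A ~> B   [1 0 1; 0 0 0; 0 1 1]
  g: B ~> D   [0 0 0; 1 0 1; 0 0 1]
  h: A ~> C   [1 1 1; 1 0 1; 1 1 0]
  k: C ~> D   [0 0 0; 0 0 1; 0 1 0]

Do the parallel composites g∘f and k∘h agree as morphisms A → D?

Along f;g (path 1):
  e0=[1,0,0] f~>[1,0,0] g~>[0,1,0]
  e1=[0,1,0] f~>[0,0,1] g~>[0,1,1]
  e2=[0,0,1] f~>[1,0,1] g~>[0,0,1]
  composite₁ = [0 0 0; 1 1 0; 0 1 1]
Along h;k (path 2):
  e0=[1,0,0] h~>[1,1,1] k~>[0,1,1]
  e1=[0,1,0] h~>[1,0,1] k~>[0,1,0]
  e2=[0,0,1] h~>[1,1,0] k~>[0,0,1]
  composite₂ = [0 0 0; 1 1 0; 1 0 1]
Equal? differ; not commutative

Answer: DOES NOT COMMUTE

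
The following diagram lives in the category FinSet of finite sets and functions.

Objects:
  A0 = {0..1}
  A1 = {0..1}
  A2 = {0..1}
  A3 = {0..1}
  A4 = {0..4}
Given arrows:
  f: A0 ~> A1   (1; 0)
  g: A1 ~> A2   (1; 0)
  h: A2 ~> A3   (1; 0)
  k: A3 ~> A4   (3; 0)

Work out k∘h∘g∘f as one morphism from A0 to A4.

Answer: (0; 3)

Trace:
  0 f~>1 g~>0 h~>1 k~>0
  1 f~>0 g~>1 h~>0 k~>3
⟦path⟧: (0; 3)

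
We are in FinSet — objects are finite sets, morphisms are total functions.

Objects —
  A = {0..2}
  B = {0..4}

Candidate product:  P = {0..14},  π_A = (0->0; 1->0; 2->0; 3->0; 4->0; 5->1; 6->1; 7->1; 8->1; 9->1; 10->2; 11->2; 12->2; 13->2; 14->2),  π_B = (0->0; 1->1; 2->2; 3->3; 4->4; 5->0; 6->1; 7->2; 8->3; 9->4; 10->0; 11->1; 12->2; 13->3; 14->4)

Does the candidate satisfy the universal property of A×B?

Answer: VALID PRODUCT

Trace:
|A|·|B| = 3·5 = 15;  |P| = 15
Check the pairing map k ↦ (π_A(k), π_B(k)):
  0 -> (0,0)
  1 -> (0,1)
  2 -> (0,2)
  3 -> (0,3)
  4 -> (0,4)
  5 -> (1,0)
  6 -> (1,1)
  7 -> (1,2)
  8 -> (1,3)
  9 -> (1,4)
  10 -> (2,0)
  11 -> (2,1)
  12 -> (2,2)
  13 -> (2,3)
  14 -> (2,4)
distinct pairs in image: 15 / 15 needed
  → bijection onto A×B; projections well-typed.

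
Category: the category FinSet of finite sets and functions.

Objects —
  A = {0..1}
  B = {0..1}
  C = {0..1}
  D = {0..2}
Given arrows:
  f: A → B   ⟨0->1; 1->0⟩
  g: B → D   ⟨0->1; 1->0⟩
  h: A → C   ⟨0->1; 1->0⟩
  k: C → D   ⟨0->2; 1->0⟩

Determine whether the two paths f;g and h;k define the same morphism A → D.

Answer: DOES NOT COMMUTE

Derivation:
Along f;g (path 1):
  0 f→1 g→0
  1 f→0 g→1
  composite₁ = ⟨0->0; 1->1⟩
Along h;k (path 2):
  0 h→1 k→0
  1 h→0 k→2
  composite₂ = ⟨0->0; 1->2⟩
Equal? differ; not commutative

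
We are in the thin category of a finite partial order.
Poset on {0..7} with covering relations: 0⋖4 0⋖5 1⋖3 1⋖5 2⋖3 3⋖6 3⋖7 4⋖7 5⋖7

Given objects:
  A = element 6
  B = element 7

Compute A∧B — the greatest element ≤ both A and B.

Answer: A∧B = 3

Trace:
Common predecessors of 6,7: {1,2,3}
  1 <= 3
  2 <= 3
  3 <= 3
glb = 3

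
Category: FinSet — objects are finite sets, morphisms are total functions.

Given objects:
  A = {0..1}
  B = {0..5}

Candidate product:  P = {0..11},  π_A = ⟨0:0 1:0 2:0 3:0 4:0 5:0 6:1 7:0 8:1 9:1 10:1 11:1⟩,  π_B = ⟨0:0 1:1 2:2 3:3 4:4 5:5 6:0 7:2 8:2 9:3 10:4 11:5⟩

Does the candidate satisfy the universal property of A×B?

|A|·|B| = 2·6 = 12;  |P| = 12
Check the pairing map k ↦ (π_A(k), π_B(k)):
  0 : (0,0)
  1 : (0,1)
  2 : (0,2)
  3 : (0,3)
  4 : (0,4)
  5 : (0,5)
  6 : (1,0)
  7 : (0,2)  ✗ repeats pair of k=2
  8 : (1,2)
  9 : (1,3)
  10 : (1,4)
  11 : (1,5)
distinct pairs in image: 11 / 12 needed
  → (0,2) hit at k=2 and k=7

Answer: NOT A VALID PRODUCT — duplicate pair at indices 2,7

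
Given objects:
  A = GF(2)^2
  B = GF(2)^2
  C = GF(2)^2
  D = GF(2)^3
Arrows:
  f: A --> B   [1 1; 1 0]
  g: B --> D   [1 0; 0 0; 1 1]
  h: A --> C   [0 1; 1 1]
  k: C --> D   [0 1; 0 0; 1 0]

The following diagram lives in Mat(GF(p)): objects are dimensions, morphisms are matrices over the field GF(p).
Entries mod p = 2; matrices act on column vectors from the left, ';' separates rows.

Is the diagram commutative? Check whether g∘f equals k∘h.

Along f;g (path 1):
  e0=[1,0] f-->[1,1] g-->[1,0,0]
  e1=[0,1] f-->[1,0] g-->[1,0,1]
  result₁ = [1 1; 0 0; 0 1]
Along h;k (path 2):
  e0=[1,0] h-->[0,1] k-->[1,0,0]
  e1=[0,1] h-->[1,1] k-->[1,0,1]
  result₂ = [1 1; 0 0; 0 1]
Equal? same morphism ✓

Answer: COMMUTES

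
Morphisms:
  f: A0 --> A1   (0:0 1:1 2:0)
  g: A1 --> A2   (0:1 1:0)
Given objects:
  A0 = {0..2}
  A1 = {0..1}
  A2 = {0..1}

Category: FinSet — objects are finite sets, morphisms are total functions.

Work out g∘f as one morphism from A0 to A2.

Answer: (0:1 1:0 2:1)

Derivation:
  0 f-->0 g-->1
  1 f-->1 g-->0
  2 f-->0 g-->1
result: (0:1 1:0 2:1)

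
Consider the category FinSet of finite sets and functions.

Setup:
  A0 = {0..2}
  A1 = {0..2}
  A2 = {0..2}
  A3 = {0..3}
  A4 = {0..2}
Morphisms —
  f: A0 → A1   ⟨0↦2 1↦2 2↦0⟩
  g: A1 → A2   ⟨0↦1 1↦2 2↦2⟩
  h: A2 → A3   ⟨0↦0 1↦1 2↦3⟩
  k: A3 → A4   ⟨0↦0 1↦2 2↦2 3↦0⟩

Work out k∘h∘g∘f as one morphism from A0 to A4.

Answer: ⟨0↦0 1↦0 2↦2⟩

Derivation:
  0 f→2 g→2 h→3 k→0
  1 f→2 g→2 h→3 k→0
  2 f→0 g→1 h→1 k→2
composite: ⟨0↦0 1↦0 2↦2⟩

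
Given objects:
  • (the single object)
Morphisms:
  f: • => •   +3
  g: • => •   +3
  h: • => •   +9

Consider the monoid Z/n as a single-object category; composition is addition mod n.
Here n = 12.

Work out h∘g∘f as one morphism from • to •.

Answer: +3

Derivation:
  0 +3≡3 +3≡6 +9≡3  (mod 12)
result: +3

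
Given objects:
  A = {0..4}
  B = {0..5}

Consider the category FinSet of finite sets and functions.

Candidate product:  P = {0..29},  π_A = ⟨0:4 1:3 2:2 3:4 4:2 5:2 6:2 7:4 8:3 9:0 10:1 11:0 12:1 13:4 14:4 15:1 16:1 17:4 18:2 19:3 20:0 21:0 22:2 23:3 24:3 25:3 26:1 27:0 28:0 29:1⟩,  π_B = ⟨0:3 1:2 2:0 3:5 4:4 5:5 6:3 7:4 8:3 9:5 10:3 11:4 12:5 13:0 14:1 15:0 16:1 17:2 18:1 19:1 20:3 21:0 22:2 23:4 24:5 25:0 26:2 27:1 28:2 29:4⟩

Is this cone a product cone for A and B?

|A|·|B| = 5·6 = 30;  |P| = 30
Check the pairing map k ↦ (π_A(k), π_B(k)):
  0 : (4,3)
  1 : (3,2)
  2 : (2,0)
  3 : (4,5)
  4 : (2,4)
  5 : (2,5)
  6 : (2,3)
  7 : (4,4)
  8 : (3,3)
  9 : (0,5)
  10 : (1,3)
  11 : (0,4)
  12 : (1,5)
  13 : (4,0)
  14 : (4,1)
  15 : (1,0)
  16 : (1,1)
  17 : (4,2)
  18 : (2,1)
  19 : (3,1)
  20 : (0,3)
  21 : (0,0)
  22 : (2,2)
  23 : (3,4)
  24 : (3,5)
  25 : (3,0)
  26 : (1,2)
  27 : (0,1)
  28 : (0,2)
  29 : (1,4)
distinct pairs in image: 30 / 30 needed
  → bijection onto A×B; projections well-typed.

Answer: VALID PRODUCT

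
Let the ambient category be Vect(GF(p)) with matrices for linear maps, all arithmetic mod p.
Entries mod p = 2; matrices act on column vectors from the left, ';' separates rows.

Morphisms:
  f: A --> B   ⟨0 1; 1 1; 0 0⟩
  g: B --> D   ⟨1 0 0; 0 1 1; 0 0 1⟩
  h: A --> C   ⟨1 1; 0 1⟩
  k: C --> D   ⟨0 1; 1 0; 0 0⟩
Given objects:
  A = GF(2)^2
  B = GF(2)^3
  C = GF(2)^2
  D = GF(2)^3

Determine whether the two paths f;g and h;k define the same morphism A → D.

Answer: COMMUTES

Work:
1) trace f;g:
  e0=⟨1,0⟩ f-->⟨0,1,0⟩ g-->⟨0,1,0⟩
  e1=⟨0,1⟩ f-->⟨1,1,0⟩ g-->⟨1,1,0⟩
  composite₁ = ⟨0 1; 1 1; 0 0⟩
2) trace h;k:
  e0=⟨1,0⟩ h-->⟨1,0⟩ k-->⟨0,1,0⟩
  e1=⟨0,1⟩ h-->⟨1,1⟩ k-->⟨1,1,0⟩
  composite₂ = ⟨0 1; 1 1; 0 0⟩
Equal? YES — commutes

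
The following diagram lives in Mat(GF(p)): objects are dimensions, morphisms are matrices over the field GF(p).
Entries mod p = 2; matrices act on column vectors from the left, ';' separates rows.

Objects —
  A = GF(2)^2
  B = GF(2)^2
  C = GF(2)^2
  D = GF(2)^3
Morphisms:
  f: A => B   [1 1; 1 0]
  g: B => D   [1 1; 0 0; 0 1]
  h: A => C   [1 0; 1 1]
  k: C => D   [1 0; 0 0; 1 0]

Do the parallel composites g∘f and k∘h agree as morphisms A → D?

Answer: DOES NOT COMMUTE

Work:
Along f;g (path 1):
  e0=(1,0) f=>(1,1) g=>(0,0,1)
  e1=(0,1) f=>(1,0) g=>(1,0,0)
  ⟦path⟧₁ = [0 1; 0 0; 1 0]
Along h;k (path 2):
  e0=(1,0) h=>(1,1) k=>(1,0,1)
  e1=(0,1) h=>(0,1) k=>(0,0,0)
  ⟦path⟧₂ = [1 0; 0 0; 1 0]
Equal? NO — does not commute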